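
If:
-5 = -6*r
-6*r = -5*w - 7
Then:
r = 5/6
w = -2/5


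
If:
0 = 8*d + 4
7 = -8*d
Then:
No Solution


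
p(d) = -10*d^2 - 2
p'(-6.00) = 120.00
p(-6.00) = -362.00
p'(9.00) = -180.00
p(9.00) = -812.00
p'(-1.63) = 32.60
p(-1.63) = -28.57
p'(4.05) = -81.00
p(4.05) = -166.02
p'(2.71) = -54.20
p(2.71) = -75.44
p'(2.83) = -56.60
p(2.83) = -82.09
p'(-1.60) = 32.00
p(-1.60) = -27.60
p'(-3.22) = 64.40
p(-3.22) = -105.68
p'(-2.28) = 45.60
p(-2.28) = -53.98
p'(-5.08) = 101.60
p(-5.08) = -260.06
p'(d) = -20*d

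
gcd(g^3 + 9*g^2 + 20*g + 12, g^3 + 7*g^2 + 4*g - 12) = g^2 + 8*g + 12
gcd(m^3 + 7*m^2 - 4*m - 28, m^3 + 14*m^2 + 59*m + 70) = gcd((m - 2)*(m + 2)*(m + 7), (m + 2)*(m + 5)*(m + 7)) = m^2 + 9*m + 14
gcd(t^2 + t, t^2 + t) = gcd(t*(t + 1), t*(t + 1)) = t^2 + t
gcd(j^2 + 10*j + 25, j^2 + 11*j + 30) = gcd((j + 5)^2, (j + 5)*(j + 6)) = j + 5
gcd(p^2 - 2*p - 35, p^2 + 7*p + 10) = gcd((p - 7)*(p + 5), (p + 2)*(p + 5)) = p + 5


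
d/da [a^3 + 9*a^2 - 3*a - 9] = 3*a^2 + 18*a - 3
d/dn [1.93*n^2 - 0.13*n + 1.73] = 3.86*n - 0.13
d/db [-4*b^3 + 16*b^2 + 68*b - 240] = -12*b^2 + 32*b + 68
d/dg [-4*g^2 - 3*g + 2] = -8*g - 3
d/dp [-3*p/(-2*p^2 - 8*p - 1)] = 3*(1 - 2*p^2)/(4*p^4 + 32*p^3 + 68*p^2 + 16*p + 1)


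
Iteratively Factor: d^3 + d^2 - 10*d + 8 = (d - 1)*(d^2 + 2*d - 8) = (d - 1)*(d + 4)*(d - 2)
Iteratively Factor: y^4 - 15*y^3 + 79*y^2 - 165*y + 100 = (y - 5)*(y^3 - 10*y^2 + 29*y - 20) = (y - 5)*(y - 1)*(y^2 - 9*y + 20) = (y - 5)*(y - 4)*(y - 1)*(y - 5)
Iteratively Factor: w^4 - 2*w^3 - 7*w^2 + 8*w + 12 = (w + 1)*(w^3 - 3*w^2 - 4*w + 12) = (w - 3)*(w + 1)*(w^2 - 4) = (w - 3)*(w - 2)*(w + 1)*(w + 2)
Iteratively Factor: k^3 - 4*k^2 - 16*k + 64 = (k - 4)*(k^2 - 16) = (k - 4)*(k + 4)*(k - 4)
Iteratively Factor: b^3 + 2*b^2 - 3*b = (b)*(b^2 + 2*b - 3) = b*(b - 1)*(b + 3)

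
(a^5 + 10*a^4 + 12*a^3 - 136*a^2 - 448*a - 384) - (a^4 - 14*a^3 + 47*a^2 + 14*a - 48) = a^5 + 9*a^4 + 26*a^3 - 183*a^2 - 462*a - 336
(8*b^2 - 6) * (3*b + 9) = 24*b^3 + 72*b^2 - 18*b - 54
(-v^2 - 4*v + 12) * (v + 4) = -v^3 - 8*v^2 - 4*v + 48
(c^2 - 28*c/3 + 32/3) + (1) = c^2 - 28*c/3 + 35/3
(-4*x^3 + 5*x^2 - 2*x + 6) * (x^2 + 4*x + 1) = -4*x^5 - 11*x^4 + 14*x^3 + 3*x^2 + 22*x + 6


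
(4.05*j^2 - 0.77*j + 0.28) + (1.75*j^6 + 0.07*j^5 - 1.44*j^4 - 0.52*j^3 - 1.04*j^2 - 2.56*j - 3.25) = 1.75*j^6 + 0.07*j^5 - 1.44*j^4 - 0.52*j^3 + 3.01*j^2 - 3.33*j - 2.97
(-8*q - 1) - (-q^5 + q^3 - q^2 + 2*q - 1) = q^5 - q^3 + q^2 - 10*q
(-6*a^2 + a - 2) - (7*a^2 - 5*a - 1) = -13*a^2 + 6*a - 1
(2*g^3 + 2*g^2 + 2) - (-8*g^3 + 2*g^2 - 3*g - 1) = 10*g^3 + 3*g + 3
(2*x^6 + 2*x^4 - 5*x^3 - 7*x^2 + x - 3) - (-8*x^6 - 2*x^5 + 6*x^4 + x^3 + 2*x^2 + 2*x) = 10*x^6 + 2*x^5 - 4*x^4 - 6*x^3 - 9*x^2 - x - 3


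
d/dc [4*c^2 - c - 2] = 8*c - 1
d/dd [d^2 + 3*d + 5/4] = 2*d + 3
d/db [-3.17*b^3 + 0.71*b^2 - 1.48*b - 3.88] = -9.51*b^2 + 1.42*b - 1.48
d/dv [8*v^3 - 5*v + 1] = 24*v^2 - 5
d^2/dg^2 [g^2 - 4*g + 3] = 2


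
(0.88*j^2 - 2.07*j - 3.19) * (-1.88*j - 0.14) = -1.6544*j^3 + 3.7684*j^2 + 6.287*j + 0.4466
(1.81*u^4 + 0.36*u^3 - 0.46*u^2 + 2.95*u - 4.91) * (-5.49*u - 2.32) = -9.9369*u^5 - 6.1756*u^4 + 1.6902*u^3 - 15.1283*u^2 + 20.1119*u + 11.3912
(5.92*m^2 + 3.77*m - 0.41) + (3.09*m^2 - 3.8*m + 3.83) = 9.01*m^2 - 0.0299999999999998*m + 3.42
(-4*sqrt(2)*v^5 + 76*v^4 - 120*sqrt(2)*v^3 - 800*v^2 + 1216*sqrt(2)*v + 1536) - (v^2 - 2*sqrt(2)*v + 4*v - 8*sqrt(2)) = -4*sqrt(2)*v^5 + 76*v^4 - 120*sqrt(2)*v^3 - 801*v^2 - 4*v + 1218*sqrt(2)*v + 8*sqrt(2) + 1536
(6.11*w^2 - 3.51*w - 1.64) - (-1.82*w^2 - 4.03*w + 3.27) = 7.93*w^2 + 0.52*w - 4.91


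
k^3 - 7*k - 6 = (k - 3)*(k + 1)*(k + 2)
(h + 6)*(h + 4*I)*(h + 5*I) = h^3 + 6*h^2 + 9*I*h^2 - 20*h + 54*I*h - 120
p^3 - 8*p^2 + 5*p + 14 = (p - 7)*(p - 2)*(p + 1)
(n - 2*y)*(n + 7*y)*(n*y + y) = n^3*y + 5*n^2*y^2 + n^2*y - 14*n*y^3 + 5*n*y^2 - 14*y^3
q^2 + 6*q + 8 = (q + 2)*(q + 4)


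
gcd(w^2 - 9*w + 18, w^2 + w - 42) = w - 6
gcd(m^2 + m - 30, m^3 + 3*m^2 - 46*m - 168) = m + 6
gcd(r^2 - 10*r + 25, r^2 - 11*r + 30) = r - 5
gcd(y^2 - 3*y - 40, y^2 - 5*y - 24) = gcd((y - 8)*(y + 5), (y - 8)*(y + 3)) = y - 8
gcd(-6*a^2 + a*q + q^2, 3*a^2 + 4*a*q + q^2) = 3*a + q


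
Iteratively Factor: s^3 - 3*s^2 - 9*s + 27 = (s - 3)*(s^2 - 9) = (s - 3)^2*(s + 3)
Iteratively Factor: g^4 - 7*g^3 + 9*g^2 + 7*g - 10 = (g - 1)*(g^3 - 6*g^2 + 3*g + 10) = (g - 5)*(g - 1)*(g^2 - g - 2) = (g - 5)*(g - 1)*(g + 1)*(g - 2)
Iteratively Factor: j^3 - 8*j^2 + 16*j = (j - 4)*(j^2 - 4*j) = j*(j - 4)*(j - 4)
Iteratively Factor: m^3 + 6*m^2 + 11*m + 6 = (m + 2)*(m^2 + 4*m + 3) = (m + 2)*(m + 3)*(m + 1)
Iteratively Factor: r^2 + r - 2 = (r + 2)*(r - 1)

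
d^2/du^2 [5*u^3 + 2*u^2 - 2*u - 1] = 30*u + 4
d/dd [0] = 0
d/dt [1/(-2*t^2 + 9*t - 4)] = (4*t - 9)/(2*t^2 - 9*t + 4)^2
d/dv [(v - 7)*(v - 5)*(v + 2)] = 3*v^2 - 20*v + 11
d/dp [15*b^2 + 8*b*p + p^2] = 8*b + 2*p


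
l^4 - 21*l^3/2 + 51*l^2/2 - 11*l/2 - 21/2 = (l - 7)*(l - 3)*(l - 1)*(l + 1/2)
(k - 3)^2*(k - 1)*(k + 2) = k^4 - 5*k^3 + k^2 + 21*k - 18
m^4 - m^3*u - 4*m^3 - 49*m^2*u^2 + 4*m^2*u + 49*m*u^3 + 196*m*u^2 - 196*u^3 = (m - 4)*(m - 7*u)*(m - u)*(m + 7*u)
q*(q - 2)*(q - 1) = q^3 - 3*q^2 + 2*q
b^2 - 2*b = b*(b - 2)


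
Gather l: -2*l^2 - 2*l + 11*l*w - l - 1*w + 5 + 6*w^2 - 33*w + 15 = -2*l^2 + l*(11*w - 3) + 6*w^2 - 34*w + 20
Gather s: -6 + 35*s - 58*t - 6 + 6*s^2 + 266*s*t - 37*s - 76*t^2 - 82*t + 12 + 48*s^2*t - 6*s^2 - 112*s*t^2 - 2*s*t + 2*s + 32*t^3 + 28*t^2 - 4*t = 48*s^2*t + s*(-112*t^2 + 264*t) + 32*t^3 - 48*t^2 - 144*t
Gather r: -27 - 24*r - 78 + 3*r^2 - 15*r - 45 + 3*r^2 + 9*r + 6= 6*r^2 - 30*r - 144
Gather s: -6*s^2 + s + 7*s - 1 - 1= -6*s^2 + 8*s - 2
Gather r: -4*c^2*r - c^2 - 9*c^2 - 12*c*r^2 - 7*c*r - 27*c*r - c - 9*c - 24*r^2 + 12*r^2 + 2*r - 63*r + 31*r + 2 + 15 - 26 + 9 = -10*c^2 - 10*c + r^2*(-12*c - 12) + r*(-4*c^2 - 34*c - 30)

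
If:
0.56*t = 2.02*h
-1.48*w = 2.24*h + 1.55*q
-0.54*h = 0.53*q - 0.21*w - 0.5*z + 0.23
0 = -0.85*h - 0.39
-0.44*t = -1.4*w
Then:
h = -0.46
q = 1.16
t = -1.66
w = -0.52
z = 1.41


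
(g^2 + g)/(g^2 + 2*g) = (g + 1)/(g + 2)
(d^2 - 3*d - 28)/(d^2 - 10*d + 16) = (d^2 - 3*d - 28)/(d^2 - 10*d + 16)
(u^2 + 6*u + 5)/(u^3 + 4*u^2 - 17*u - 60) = (u + 1)/(u^2 - u - 12)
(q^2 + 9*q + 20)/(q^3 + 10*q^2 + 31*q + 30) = (q + 4)/(q^2 + 5*q + 6)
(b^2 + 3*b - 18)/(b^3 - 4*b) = (b^2 + 3*b - 18)/(b*(b^2 - 4))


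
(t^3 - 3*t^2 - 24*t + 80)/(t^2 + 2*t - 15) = (t^2 - 8*t + 16)/(t - 3)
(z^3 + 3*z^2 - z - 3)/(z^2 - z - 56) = (-z^3 - 3*z^2 + z + 3)/(-z^2 + z + 56)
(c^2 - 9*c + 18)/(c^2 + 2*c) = (c^2 - 9*c + 18)/(c*(c + 2))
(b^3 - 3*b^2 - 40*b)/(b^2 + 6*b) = (b^2 - 3*b - 40)/(b + 6)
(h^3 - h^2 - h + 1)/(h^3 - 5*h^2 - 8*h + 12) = (h^2 - 1)/(h^2 - 4*h - 12)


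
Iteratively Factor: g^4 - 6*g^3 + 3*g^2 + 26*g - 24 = (g - 1)*(g^3 - 5*g^2 - 2*g + 24) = (g - 3)*(g - 1)*(g^2 - 2*g - 8) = (g - 4)*(g - 3)*(g - 1)*(g + 2)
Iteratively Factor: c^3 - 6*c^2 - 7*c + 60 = (c - 5)*(c^2 - c - 12) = (c - 5)*(c + 3)*(c - 4)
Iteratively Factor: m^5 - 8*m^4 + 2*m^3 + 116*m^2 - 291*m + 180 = (m - 3)*(m^4 - 5*m^3 - 13*m^2 + 77*m - 60) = (m - 5)*(m - 3)*(m^3 - 13*m + 12) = (m - 5)*(m - 3)^2*(m^2 + 3*m - 4) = (m - 5)*(m - 3)^2*(m - 1)*(m + 4)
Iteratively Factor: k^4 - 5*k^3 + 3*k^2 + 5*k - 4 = (k + 1)*(k^3 - 6*k^2 + 9*k - 4) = (k - 1)*(k + 1)*(k^2 - 5*k + 4) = (k - 4)*(k - 1)*(k + 1)*(k - 1)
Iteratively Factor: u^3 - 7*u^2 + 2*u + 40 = (u - 5)*(u^2 - 2*u - 8) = (u - 5)*(u + 2)*(u - 4)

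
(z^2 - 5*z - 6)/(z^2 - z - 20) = (-z^2 + 5*z + 6)/(-z^2 + z + 20)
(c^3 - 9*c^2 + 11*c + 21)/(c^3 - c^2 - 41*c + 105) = (c^2 - 6*c - 7)/(c^2 + 2*c - 35)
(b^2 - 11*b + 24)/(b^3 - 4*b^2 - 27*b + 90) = (b - 8)/(b^2 - b - 30)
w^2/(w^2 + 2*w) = w/(w + 2)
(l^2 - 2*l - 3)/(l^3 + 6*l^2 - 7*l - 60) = (l + 1)/(l^2 + 9*l + 20)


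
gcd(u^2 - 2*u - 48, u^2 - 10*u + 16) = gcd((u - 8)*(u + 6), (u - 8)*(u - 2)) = u - 8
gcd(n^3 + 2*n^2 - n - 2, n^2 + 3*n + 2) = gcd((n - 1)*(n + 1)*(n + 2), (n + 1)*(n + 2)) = n^2 + 3*n + 2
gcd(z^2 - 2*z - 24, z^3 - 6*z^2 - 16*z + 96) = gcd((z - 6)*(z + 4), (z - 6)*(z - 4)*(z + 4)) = z^2 - 2*z - 24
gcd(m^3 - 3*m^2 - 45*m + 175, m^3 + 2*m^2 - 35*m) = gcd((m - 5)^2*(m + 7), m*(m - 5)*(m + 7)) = m^2 + 2*m - 35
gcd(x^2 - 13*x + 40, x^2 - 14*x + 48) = x - 8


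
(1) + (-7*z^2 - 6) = -7*z^2 - 5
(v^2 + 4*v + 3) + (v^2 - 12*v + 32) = 2*v^2 - 8*v + 35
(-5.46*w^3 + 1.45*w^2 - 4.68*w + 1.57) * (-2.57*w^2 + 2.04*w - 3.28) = 14.0322*w^5 - 14.8649*w^4 + 32.8944*w^3 - 18.3381*w^2 + 18.5532*w - 5.1496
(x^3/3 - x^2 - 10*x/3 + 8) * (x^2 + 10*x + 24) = x^5/3 + 7*x^4/3 - 16*x^3/3 - 148*x^2/3 + 192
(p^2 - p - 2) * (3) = 3*p^2 - 3*p - 6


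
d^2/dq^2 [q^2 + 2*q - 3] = 2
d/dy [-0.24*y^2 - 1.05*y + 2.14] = -0.48*y - 1.05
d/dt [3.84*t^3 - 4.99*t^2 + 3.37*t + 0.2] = 11.52*t^2 - 9.98*t + 3.37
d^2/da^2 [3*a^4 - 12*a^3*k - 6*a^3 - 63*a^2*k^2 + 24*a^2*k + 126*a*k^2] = 36*a^2 - 72*a*k - 36*a - 126*k^2 + 48*k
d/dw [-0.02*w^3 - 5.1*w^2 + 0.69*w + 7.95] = -0.06*w^2 - 10.2*w + 0.69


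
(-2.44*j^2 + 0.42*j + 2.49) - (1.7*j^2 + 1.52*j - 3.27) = -4.14*j^2 - 1.1*j + 5.76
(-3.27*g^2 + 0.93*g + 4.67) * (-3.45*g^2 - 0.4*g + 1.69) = 11.2815*g^4 - 1.9005*g^3 - 22.0098*g^2 - 0.2963*g + 7.8923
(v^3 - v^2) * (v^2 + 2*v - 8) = v^5 + v^4 - 10*v^3 + 8*v^2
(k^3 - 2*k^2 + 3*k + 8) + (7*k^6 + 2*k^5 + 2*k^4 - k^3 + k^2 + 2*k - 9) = 7*k^6 + 2*k^5 + 2*k^4 - k^2 + 5*k - 1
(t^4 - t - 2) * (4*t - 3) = 4*t^5 - 3*t^4 - 4*t^2 - 5*t + 6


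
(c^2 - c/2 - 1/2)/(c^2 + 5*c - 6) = (c + 1/2)/(c + 6)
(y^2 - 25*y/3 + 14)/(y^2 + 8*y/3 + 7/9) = 3*(3*y^2 - 25*y + 42)/(9*y^2 + 24*y + 7)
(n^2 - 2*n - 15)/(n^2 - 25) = (n + 3)/(n + 5)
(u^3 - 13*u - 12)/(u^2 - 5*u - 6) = (u^2 - u - 12)/(u - 6)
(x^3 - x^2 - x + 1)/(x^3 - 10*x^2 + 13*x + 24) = (x^2 - 2*x + 1)/(x^2 - 11*x + 24)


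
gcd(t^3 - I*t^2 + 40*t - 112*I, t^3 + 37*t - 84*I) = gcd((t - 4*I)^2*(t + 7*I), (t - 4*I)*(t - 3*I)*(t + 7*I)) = t^2 + 3*I*t + 28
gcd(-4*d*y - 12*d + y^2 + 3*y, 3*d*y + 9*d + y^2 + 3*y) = y + 3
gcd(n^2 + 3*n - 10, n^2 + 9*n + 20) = n + 5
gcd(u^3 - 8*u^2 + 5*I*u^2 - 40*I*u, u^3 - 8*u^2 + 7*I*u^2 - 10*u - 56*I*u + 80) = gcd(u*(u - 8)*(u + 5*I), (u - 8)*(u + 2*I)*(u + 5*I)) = u^2 + u*(-8 + 5*I) - 40*I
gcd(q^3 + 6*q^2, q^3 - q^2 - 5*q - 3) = 1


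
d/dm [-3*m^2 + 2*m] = 2 - 6*m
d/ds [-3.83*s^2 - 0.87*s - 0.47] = -7.66*s - 0.87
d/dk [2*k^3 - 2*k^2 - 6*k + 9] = 6*k^2 - 4*k - 6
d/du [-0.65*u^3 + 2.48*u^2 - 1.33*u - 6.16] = -1.95*u^2 + 4.96*u - 1.33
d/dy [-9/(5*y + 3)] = 45/(5*y + 3)^2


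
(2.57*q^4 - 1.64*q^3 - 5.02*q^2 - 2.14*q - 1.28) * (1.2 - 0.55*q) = -1.4135*q^5 + 3.986*q^4 + 0.793*q^3 - 4.847*q^2 - 1.864*q - 1.536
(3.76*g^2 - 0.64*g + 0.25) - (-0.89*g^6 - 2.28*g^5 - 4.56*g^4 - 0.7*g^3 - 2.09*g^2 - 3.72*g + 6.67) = 0.89*g^6 + 2.28*g^5 + 4.56*g^4 + 0.7*g^3 + 5.85*g^2 + 3.08*g - 6.42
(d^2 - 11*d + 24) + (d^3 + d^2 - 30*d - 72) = d^3 + 2*d^2 - 41*d - 48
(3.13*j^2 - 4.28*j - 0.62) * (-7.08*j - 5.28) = -22.1604*j^3 + 13.776*j^2 + 26.988*j + 3.2736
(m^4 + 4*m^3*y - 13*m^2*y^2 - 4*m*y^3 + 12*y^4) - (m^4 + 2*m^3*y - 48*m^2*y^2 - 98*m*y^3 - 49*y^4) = 2*m^3*y + 35*m^2*y^2 + 94*m*y^3 + 61*y^4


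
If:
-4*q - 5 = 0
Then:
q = -5/4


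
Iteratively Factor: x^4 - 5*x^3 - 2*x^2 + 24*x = (x + 2)*(x^3 - 7*x^2 + 12*x) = x*(x + 2)*(x^2 - 7*x + 12) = x*(x - 3)*(x + 2)*(x - 4)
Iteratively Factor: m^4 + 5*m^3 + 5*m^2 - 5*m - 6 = (m - 1)*(m^3 + 6*m^2 + 11*m + 6) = (m - 1)*(m + 1)*(m^2 + 5*m + 6) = (m - 1)*(m + 1)*(m + 2)*(m + 3)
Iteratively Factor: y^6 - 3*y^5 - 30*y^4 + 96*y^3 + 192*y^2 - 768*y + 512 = (y - 4)*(y^5 + y^4 - 26*y^3 - 8*y^2 + 160*y - 128) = (y - 4)^2*(y^4 + 5*y^3 - 6*y^2 - 32*y + 32) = (y - 4)^2*(y + 4)*(y^3 + y^2 - 10*y + 8) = (y - 4)^2*(y + 4)^2*(y^2 - 3*y + 2) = (y - 4)^2*(y - 2)*(y + 4)^2*(y - 1)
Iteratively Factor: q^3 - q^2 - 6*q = (q + 2)*(q^2 - 3*q) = (q - 3)*(q + 2)*(q)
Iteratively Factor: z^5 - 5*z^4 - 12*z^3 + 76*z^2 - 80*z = (z - 5)*(z^4 - 12*z^2 + 16*z) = (z - 5)*(z - 2)*(z^3 + 2*z^2 - 8*z) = z*(z - 5)*(z - 2)*(z^2 + 2*z - 8) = z*(z - 5)*(z - 2)^2*(z + 4)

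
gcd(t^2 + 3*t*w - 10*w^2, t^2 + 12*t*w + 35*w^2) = t + 5*w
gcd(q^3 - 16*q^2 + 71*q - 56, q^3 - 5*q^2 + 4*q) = q - 1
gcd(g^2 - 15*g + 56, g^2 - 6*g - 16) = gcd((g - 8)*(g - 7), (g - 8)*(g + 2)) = g - 8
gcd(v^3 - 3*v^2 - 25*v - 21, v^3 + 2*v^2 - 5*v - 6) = v^2 + 4*v + 3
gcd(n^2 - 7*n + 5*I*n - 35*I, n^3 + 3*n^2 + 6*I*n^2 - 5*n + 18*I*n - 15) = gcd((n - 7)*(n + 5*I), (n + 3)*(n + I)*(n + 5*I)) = n + 5*I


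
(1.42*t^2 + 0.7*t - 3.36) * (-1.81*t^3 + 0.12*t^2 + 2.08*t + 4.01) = -2.5702*t^5 - 1.0966*t^4 + 9.1192*t^3 + 6.747*t^2 - 4.1818*t - 13.4736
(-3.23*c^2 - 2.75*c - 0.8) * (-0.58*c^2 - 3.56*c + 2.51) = 1.8734*c^4 + 13.0938*c^3 + 2.1467*c^2 - 4.0545*c - 2.008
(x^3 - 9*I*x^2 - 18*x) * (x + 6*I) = x^4 - 3*I*x^3 + 36*x^2 - 108*I*x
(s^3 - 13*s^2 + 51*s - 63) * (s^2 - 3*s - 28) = s^5 - 16*s^4 + 62*s^3 + 148*s^2 - 1239*s + 1764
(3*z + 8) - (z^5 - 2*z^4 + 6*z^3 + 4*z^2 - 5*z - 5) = -z^5 + 2*z^4 - 6*z^3 - 4*z^2 + 8*z + 13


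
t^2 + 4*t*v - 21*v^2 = (t - 3*v)*(t + 7*v)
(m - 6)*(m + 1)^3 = m^4 - 3*m^3 - 15*m^2 - 17*m - 6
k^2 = k^2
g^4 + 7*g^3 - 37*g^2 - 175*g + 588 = (g - 4)*(g - 3)*(g + 7)^2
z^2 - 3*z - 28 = (z - 7)*(z + 4)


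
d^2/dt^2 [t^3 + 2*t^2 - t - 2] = 6*t + 4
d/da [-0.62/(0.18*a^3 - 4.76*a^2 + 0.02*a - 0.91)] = (0.3348*a^2 - 5.9024*a + 0.0124)/(0.18*a^3 - 4.76*a^2 + 0.02*a - 0.91)^2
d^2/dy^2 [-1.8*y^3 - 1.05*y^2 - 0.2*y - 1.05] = -10.8*y - 2.1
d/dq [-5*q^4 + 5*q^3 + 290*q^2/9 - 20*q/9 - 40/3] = -20*q^3 + 15*q^2 + 580*q/9 - 20/9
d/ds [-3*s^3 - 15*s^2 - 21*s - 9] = -9*s^2 - 30*s - 21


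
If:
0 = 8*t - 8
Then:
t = 1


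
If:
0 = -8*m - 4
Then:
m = -1/2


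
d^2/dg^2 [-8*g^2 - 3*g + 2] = -16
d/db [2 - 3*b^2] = -6*b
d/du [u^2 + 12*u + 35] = 2*u + 12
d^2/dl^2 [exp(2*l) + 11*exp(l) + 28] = (4*exp(l) + 11)*exp(l)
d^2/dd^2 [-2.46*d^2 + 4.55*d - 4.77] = -4.92000000000000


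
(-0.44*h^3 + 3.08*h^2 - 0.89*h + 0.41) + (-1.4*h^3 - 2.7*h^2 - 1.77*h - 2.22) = -1.84*h^3 + 0.38*h^2 - 2.66*h - 1.81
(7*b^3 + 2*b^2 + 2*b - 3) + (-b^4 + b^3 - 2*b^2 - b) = -b^4 + 8*b^3 + b - 3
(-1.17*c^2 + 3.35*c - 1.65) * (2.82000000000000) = -3.2994*c^2 + 9.447*c - 4.653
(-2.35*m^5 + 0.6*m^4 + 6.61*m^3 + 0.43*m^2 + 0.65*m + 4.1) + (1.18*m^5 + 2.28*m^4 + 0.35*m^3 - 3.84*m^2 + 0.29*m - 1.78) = -1.17*m^5 + 2.88*m^4 + 6.96*m^3 - 3.41*m^2 + 0.94*m + 2.32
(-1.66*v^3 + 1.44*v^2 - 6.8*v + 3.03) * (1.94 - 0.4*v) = 0.664*v^4 - 3.7964*v^3 + 5.5136*v^2 - 14.404*v + 5.8782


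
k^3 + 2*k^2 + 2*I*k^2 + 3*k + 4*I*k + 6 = (k + 2)*(k - I)*(k + 3*I)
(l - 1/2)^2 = l^2 - l + 1/4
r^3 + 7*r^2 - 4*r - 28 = (r - 2)*(r + 2)*(r + 7)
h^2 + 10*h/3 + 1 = (h + 1/3)*(h + 3)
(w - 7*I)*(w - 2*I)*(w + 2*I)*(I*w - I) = I*w^4 + 7*w^3 - I*w^3 - 7*w^2 + 4*I*w^2 + 28*w - 4*I*w - 28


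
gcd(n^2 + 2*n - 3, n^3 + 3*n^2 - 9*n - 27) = n + 3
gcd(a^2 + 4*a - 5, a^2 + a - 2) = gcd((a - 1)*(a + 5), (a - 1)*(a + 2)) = a - 1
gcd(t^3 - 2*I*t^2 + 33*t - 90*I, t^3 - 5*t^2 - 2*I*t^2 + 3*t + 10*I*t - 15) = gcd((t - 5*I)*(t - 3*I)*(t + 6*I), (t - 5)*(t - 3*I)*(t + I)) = t - 3*I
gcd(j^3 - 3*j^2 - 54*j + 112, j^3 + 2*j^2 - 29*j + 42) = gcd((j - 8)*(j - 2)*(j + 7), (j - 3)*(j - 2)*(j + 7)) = j^2 + 5*j - 14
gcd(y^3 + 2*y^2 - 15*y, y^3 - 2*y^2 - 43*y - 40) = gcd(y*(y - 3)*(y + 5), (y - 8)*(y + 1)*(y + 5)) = y + 5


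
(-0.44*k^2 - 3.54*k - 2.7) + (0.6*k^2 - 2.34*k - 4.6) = 0.16*k^2 - 5.88*k - 7.3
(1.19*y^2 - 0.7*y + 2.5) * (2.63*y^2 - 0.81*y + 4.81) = 3.1297*y^4 - 2.8049*y^3 + 12.8659*y^2 - 5.392*y + 12.025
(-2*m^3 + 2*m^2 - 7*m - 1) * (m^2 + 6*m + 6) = -2*m^5 - 10*m^4 - 7*m^3 - 31*m^2 - 48*m - 6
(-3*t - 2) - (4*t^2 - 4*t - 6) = -4*t^2 + t + 4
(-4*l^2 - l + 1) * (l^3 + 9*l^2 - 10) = -4*l^5 - 37*l^4 - 8*l^3 + 49*l^2 + 10*l - 10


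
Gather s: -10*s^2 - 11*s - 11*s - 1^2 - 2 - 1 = -10*s^2 - 22*s - 4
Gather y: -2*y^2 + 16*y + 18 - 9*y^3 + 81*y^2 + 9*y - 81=-9*y^3 + 79*y^2 + 25*y - 63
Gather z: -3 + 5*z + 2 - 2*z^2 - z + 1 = -2*z^2 + 4*z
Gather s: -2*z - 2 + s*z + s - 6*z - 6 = s*(z + 1) - 8*z - 8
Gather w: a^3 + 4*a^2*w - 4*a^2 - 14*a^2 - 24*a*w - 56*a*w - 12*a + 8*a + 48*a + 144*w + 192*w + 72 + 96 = a^3 - 18*a^2 + 44*a + w*(4*a^2 - 80*a + 336) + 168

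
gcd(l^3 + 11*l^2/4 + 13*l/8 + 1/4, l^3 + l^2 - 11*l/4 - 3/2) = l^2 + 5*l/2 + 1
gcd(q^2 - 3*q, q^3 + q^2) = q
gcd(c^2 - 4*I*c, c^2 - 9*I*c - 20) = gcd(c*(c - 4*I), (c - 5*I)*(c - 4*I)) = c - 4*I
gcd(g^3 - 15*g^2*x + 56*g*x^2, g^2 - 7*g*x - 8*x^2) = -g + 8*x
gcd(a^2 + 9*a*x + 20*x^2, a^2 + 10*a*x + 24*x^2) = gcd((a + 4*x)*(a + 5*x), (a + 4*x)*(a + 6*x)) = a + 4*x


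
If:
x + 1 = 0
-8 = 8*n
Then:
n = -1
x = -1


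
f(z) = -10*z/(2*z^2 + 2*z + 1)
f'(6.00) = 0.10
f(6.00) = -0.71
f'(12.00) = 0.03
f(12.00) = -0.38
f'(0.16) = -5.05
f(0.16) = -1.17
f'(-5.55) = 0.23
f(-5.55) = 1.08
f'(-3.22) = 0.84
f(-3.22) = 2.11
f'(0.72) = 0.03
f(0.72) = -2.07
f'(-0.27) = -23.28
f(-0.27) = 4.46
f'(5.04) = 0.13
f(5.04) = -0.81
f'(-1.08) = 9.69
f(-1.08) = 9.21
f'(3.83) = 0.20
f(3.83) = -1.01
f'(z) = -10*z*(-4*z - 2)/(2*z^2 + 2*z + 1)^2 - 10/(2*z^2 + 2*z + 1)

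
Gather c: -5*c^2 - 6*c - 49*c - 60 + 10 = -5*c^2 - 55*c - 50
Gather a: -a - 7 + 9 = 2 - a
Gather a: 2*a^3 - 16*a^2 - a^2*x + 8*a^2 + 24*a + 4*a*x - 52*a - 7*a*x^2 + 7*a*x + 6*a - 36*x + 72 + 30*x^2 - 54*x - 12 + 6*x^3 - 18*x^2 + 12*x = 2*a^3 + a^2*(-x - 8) + a*(-7*x^2 + 11*x - 22) + 6*x^3 + 12*x^2 - 78*x + 60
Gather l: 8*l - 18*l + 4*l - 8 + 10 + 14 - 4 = 12 - 6*l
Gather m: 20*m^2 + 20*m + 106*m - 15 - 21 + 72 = 20*m^2 + 126*m + 36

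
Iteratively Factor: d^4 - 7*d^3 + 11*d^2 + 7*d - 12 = (d - 4)*(d^3 - 3*d^2 - d + 3) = (d - 4)*(d - 1)*(d^2 - 2*d - 3) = (d - 4)*(d - 3)*(d - 1)*(d + 1)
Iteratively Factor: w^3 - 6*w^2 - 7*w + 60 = (w + 3)*(w^2 - 9*w + 20) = (w - 4)*(w + 3)*(w - 5)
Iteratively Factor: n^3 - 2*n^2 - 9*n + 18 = (n - 3)*(n^2 + n - 6) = (n - 3)*(n - 2)*(n + 3)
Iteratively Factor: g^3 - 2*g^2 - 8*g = (g - 4)*(g^2 + 2*g) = g*(g - 4)*(g + 2)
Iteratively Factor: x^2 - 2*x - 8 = (x - 4)*(x + 2)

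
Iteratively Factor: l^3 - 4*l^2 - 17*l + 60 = (l - 5)*(l^2 + l - 12) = (l - 5)*(l - 3)*(l + 4)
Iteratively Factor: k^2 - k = (k)*(k - 1)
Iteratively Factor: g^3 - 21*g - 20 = (g + 1)*(g^2 - g - 20) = (g - 5)*(g + 1)*(g + 4)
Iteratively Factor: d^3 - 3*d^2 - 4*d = (d + 1)*(d^2 - 4*d) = d*(d + 1)*(d - 4)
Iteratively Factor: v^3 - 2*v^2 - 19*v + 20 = (v + 4)*(v^2 - 6*v + 5) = (v - 1)*(v + 4)*(v - 5)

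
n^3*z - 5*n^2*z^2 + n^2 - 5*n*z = n*(n - 5*z)*(n*z + 1)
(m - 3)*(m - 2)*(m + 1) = m^3 - 4*m^2 + m + 6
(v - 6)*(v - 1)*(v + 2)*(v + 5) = v^4 - 33*v^2 - 28*v + 60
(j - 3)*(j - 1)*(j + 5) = j^3 + j^2 - 17*j + 15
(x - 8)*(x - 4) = x^2 - 12*x + 32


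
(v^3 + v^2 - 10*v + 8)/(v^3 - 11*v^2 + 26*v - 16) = (v + 4)/(v - 8)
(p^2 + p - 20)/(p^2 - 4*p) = (p + 5)/p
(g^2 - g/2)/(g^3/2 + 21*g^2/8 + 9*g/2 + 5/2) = 4*g*(2*g - 1)/(4*g^3 + 21*g^2 + 36*g + 20)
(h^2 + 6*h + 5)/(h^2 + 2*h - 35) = (h^2 + 6*h + 5)/(h^2 + 2*h - 35)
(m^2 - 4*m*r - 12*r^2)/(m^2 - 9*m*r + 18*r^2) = (-m - 2*r)/(-m + 3*r)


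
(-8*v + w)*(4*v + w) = -32*v^2 - 4*v*w + w^2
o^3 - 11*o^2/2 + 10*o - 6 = (o - 2)^2*(o - 3/2)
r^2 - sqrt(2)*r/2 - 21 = (r - 7*sqrt(2)/2)*(r + 3*sqrt(2))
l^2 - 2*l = l*(l - 2)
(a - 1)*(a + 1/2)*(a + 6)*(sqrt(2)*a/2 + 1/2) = sqrt(2)*a^4/2 + a^3/2 + 11*sqrt(2)*a^3/4 - 7*sqrt(2)*a^2/4 + 11*a^2/4 - 3*sqrt(2)*a/2 - 7*a/4 - 3/2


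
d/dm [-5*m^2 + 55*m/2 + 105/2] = 55/2 - 10*m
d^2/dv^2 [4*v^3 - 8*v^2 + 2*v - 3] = 24*v - 16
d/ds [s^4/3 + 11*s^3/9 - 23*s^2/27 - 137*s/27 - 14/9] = 4*s^3/3 + 11*s^2/3 - 46*s/27 - 137/27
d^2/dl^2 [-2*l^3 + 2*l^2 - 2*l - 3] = 4 - 12*l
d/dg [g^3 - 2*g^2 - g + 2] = 3*g^2 - 4*g - 1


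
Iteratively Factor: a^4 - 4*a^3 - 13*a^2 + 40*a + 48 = (a - 4)*(a^3 - 13*a - 12) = (a - 4)*(a + 3)*(a^2 - 3*a - 4) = (a - 4)*(a + 1)*(a + 3)*(a - 4)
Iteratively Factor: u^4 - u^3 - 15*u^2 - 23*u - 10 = (u - 5)*(u^3 + 4*u^2 + 5*u + 2) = (u - 5)*(u + 2)*(u^2 + 2*u + 1) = (u - 5)*(u + 1)*(u + 2)*(u + 1)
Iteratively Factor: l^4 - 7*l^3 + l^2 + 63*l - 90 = (l - 2)*(l^3 - 5*l^2 - 9*l + 45) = (l - 3)*(l - 2)*(l^2 - 2*l - 15) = (l - 5)*(l - 3)*(l - 2)*(l + 3)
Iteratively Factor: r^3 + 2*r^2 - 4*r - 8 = (r + 2)*(r^2 - 4) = (r + 2)^2*(r - 2)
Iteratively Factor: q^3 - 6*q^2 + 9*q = (q)*(q^2 - 6*q + 9) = q*(q - 3)*(q - 3)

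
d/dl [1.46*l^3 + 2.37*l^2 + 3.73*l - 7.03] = 4.38*l^2 + 4.74*l + 3.73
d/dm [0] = 0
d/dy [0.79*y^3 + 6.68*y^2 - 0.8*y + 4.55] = 2.37*y^2 + 13.36*y - 0.8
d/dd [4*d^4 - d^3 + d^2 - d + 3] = 16*d^3 - 3*d^2 + 2*d - 1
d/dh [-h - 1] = -1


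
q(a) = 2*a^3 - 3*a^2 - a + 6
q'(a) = 6*a^2 - 6*a - 1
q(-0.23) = 6.05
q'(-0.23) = 0.70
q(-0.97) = 2.32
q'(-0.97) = 10.47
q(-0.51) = 5.46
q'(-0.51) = 3.62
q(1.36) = 4.12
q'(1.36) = 1.94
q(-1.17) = -0.14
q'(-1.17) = 14.23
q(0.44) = 5.15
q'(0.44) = -2.48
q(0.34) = 5.39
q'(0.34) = -2.35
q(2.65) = 19.50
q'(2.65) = 25.24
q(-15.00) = -7404.00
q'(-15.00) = 1439.00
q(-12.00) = -3870.00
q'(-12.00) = 935.00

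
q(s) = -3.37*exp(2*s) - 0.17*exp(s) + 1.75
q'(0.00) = -6.91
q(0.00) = -1.79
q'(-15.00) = 0.00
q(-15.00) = 1.75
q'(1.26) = -84.37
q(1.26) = -40.73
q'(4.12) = -25551.97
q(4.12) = -12779.47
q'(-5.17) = -0.00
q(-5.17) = 1.75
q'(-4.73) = -0.00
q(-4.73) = 1.75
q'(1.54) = -147.44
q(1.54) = -72.37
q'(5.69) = -590157.76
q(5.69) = -295102.28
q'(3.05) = -3008.67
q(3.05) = -1504.38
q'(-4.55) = -0.00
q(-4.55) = 1.75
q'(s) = -6.74*exp(2*s) - 0.17*exp(s)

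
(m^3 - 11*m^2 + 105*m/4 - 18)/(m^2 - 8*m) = m - 3 + 9/(4*m)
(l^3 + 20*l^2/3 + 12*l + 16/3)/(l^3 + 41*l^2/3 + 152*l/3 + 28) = (l^2 + 6*l + 8)/(l^2 + 13*l + 42)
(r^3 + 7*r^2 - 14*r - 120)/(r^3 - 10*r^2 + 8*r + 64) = (r^2 + 11*r + 30)/(r^2 - 6*r - 16)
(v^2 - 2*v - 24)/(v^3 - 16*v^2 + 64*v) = (v^2 - 2*v - 24)/(v*(v^2 - 16*v + 64))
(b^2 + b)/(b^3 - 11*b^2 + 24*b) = (b + 1)/(b^2 - 11*b + 24)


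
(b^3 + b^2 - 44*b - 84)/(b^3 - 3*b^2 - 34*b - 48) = (b^2 - b - 42)/(b^2 - 5*b - 24)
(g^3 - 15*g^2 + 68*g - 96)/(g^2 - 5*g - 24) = (g^2 - 7*g + 12)/(g + 3)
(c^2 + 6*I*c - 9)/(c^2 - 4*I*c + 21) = (c + 3*I)/(c - 7*I)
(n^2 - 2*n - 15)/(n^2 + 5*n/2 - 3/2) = 2*(n - 5)/(2*n - 1)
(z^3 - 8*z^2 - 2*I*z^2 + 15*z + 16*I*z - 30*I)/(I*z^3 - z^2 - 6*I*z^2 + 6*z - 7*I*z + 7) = (-I*z^3 + z^2*(-2 + 8*I) + z*(16 - 15*I) - 30)/(z^3 + z^2*(-6 + I) + z*(-7 - 6*I) - 7*I)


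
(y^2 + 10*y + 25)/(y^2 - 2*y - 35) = (y + 5)/(y - 7)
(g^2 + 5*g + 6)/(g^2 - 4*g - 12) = (g + 3)/(g - 6)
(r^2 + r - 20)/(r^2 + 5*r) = (r - 4)/r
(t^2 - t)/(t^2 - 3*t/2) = 2*(t - 1)/(2*t - 3)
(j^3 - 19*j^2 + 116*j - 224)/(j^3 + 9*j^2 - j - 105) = (j^3 - 19*j^2 + 116*j - 224)/(j^3 + 9*j^2 - j - 105)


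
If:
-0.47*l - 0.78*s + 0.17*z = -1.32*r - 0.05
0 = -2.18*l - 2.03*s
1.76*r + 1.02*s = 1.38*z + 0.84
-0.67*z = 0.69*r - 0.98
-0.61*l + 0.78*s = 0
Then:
No Solution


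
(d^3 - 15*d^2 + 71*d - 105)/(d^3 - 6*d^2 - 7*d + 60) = (d^2 - 10*d + 21)/(d^2 - d - 12)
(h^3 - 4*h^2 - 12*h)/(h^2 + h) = (h^2 - 4*h - 12)/(h + 1)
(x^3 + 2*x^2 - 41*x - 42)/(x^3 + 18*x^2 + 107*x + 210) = (x^2 - 5*x - 6)/(x^2 + 11*x + 30)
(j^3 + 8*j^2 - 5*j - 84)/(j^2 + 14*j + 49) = (j^2 + j - 12)/(j + 7)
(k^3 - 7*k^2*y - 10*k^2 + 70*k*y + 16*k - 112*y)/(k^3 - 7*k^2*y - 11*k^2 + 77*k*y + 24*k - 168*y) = (k - 2)/(k - 3)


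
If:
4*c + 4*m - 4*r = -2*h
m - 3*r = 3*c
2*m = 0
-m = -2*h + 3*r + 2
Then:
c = -2/5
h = 8/5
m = 0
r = 2/5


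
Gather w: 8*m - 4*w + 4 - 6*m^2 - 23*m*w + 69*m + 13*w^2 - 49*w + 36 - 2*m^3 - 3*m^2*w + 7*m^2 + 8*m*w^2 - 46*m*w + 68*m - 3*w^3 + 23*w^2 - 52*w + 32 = -2*m^3 + m^2 + 145*m - 3*w^3 + w^2*(8*m + 36) + w*(-3*m^2 - 69*m - 105) + 72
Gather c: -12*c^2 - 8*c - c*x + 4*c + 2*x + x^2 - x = -12*c^2 + c*(-x - 4) + x^2 + x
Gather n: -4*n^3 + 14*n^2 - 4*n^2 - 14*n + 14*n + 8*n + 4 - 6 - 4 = -4*n^3 + 10*n^2 + 8*n - 6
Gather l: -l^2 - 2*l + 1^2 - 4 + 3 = -l^2 - 2*l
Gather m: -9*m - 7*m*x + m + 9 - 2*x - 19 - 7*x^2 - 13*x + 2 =m*(-7*x - 8) - 7*x^2 - 15*x - 8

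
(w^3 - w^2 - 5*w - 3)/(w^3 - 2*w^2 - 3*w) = (w + 1)/w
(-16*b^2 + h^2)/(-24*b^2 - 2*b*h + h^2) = (4*b - h)/(6*b - h)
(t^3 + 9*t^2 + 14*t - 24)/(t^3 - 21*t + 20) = (t^2 + 10*t + 24)/(t^2 + t - 20)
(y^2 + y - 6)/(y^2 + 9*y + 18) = (y - 2)/(y + 6)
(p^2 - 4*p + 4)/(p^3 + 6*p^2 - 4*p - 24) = (p - 2)/(p^2 + 8*p + 12)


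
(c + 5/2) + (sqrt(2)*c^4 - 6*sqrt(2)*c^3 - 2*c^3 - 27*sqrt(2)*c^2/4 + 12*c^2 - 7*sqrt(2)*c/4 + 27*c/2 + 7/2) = sqrt(2)*c^4 - 6*sqrt(2)*c^3 - 2*c^3 - 27*sqrt(2)*c^2/4 + 12*c^2 - 7*sqrt(2)*c/4 + 29*c/2 + 6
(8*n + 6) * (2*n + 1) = 16*n^2 + 20*n + 6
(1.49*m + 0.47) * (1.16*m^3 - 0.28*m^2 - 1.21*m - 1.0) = 1.7284*m^4 + 0.128*m^3 - 1.9345*m^2 - 2.0587*m - 0.47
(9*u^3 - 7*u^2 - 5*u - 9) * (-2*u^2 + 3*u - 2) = -18*u^5 + 41*u^4 - 29*u^3 + 17*u^2 - 17*u + 18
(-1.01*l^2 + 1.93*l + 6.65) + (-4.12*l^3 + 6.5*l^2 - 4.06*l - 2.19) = -4.12*l^3 + 5.49*l^2 - 2.13*l + 4.46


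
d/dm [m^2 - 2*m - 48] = 2*m - 2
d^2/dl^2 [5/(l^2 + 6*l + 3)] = 10*(-l^2 - 6*l + 4*(l + 3)^2 - 3)/(l^2 + 6*l + 3)^3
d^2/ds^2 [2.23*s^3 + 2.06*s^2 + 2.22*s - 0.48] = 13.38*s + 4.12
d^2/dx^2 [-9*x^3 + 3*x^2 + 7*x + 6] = 6 - 54*x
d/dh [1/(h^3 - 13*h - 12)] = (13 - 3*h^2)/(-h^3 + 13*h + 12)^2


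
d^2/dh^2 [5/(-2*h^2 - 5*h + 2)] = 10*(4*h^2 + 10*h - (4*h + 5)^2 - 4)/(2*h^2 + 5*h - 2)^3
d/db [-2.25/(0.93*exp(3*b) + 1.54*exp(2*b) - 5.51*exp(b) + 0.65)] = (6.2775*exp(2*b) + 6.93*exp(b) - 12.3975)*exp(b)/(0.93*exp(3*b) + 1.54*exp(2*b) - 5.51*exp(b) + 0.65)^2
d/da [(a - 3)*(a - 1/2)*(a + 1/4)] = 3*a^2 - 13*a/2 + 5/8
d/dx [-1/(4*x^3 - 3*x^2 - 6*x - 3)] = 6*(2*x^2 - x - 1)/(-4*x^3 + 3*x^2 + 6*x + 3)^2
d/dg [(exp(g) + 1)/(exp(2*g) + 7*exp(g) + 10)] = (-(exp(g) + 1)*(2*exp(g) + 7) + exp(2*g) + 7*exp(g) + 10)*exp(g)/(exp(2*g) + 7*exp(g) + 10)^2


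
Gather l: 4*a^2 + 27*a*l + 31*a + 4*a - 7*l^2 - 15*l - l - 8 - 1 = 4*a^2 + 35*a - 7*l^2 + l*(27*a - 16) - 9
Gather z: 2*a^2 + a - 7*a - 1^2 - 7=2*a^2 - 6*a - 8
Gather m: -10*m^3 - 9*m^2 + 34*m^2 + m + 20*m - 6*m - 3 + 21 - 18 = -10*m^3 + 25*m^2 + 15*m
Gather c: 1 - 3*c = 1 - 3*c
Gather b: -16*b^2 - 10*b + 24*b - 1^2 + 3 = -16*b^2 + 14*b + 2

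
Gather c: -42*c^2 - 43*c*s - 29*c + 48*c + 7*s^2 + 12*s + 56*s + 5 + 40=-42*c^2 + c*(19 - 43*s) + 7*s^2 + 68*s + 45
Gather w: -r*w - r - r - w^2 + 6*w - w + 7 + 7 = -2*r - w^2 + w*(5 - r) + 14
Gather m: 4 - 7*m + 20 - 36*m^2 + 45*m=-36*m^2 + 38*m + 24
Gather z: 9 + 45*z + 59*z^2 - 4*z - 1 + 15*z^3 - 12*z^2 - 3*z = 15*z^3 + 47*z^2 + 38*z + 8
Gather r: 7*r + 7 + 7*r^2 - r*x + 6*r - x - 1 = 7*r^2 + r*(13 - x) - x + 6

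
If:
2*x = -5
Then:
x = -5/2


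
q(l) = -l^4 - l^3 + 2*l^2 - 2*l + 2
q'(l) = -4*l^3 - 3*l^2 + 4*l - 2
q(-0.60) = 4.01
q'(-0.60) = -4.62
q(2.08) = -21.22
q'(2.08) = -42.65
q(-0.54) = 3.74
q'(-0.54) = -4.40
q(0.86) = 0.58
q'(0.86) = -3.32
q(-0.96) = 5.80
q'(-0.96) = -5.07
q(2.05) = -19.97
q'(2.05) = -40.87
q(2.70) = -61.65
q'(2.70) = -91.80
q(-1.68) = 7.78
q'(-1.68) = 1.78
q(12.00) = -22198.00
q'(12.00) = -7298.00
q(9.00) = -7144.00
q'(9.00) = -3125.00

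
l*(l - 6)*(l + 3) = l^3 - 3*l^2 - 18*l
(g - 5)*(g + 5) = g^2 - 25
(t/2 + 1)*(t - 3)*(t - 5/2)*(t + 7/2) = t^4/2 - 63*t^2/8 + 11*t/8 + 105/4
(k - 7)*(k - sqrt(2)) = k^2 - 7*k - sqrt(2)*k + 7*sqrt(2)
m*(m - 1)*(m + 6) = m^3 + 5*m^2 - 6*m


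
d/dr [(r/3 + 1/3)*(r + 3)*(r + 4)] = r^2 + 16*r/3 + 19/3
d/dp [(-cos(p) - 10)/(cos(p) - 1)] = -11*sin(p)/(cos(p) - 1)^2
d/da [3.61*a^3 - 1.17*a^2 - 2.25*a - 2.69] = 10.83*a^2 - 2.34*a - 2.25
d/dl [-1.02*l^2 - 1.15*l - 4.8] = -2.04*l - 1.15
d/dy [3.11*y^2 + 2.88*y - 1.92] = 6.22*y + 2.88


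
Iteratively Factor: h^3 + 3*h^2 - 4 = (h - 1)*(h^2 + 4*h + 4) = (h - 1)*(h + 2)*(h + 2)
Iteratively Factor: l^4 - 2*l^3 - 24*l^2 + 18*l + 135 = (l + 3)*(l^3 - 5*l^2 - 9*l + 45) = (l + 3)^2*(l^2 - 8*l + 15) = (l - 5)*(l + 3)^2*(l - 3)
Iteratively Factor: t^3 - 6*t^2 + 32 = (t - 4)*(t^2 - 2*t - 8) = (t - 4)*(t + 2)*(t - 4)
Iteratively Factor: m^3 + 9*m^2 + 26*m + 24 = (m + 4)*(m^2 + 5*m + 6) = (m + 2)*(m + 4)*(m + 3)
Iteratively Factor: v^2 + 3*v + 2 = (v + 2)*(v + 1)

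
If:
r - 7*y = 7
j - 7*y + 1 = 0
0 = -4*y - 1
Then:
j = -11/4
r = 21/4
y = -1/4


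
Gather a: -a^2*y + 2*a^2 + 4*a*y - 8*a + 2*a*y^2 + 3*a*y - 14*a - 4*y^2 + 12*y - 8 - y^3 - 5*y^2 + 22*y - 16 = a^2*(2 - y) + a*(2*y^2 + 7*y - 22) - y^3 - 9*y^2 + 34*y - 24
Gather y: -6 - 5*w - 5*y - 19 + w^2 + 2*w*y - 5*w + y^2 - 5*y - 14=w^2 - 10*w + y^2 + y*(2*w - 10) - 39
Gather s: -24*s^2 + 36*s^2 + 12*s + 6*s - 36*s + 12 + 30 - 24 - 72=12*s^2 - 18*s - 54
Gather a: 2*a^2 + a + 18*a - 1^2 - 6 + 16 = 2*a^2 + 19*a + 9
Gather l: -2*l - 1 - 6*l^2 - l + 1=-6*l^2 - 3*l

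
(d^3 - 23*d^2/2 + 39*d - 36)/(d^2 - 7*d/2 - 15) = (2*d^2 - 11*d + 12)/(2*d + 5)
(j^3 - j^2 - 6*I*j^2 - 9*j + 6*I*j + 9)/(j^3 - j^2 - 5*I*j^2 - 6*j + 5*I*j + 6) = (j - 3*I)/(j - 2*I)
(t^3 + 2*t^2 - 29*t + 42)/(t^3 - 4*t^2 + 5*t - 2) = (t^2 + 4*t - 21)/(t^2 - 2*t + 1)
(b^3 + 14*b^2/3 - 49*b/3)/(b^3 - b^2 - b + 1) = b*(3*b^2 + 14*b - 49)/(3*(b^3 - b^2 - b + 1))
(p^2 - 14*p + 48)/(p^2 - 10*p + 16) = (p - 6)/(p - 2)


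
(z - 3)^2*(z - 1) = z^3 - 7*z^2 + 15*z - 9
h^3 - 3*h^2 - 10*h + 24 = (h - 4)*(h - 2)*(h + 3)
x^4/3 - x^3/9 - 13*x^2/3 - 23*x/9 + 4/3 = (x/3 + 1/3)*(x - 4)*(x - 1/3)*(x + 3)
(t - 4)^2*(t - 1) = t^3 - 9*t^2 + 24*t - 16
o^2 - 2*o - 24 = (o - 6)*(o + 4)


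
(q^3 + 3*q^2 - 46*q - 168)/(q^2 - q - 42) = q + 4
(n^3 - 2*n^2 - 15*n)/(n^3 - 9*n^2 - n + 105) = n/(n - 7)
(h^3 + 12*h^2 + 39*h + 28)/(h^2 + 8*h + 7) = h + 4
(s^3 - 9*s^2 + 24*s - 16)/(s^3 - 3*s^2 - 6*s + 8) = (s - 4)/(s + 2)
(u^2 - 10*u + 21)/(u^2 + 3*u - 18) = (u - 7)/(u + 6)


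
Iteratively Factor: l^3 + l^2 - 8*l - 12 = (l + 2)*(l^2 - l - 6) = (l + 2)^2*(l - 3)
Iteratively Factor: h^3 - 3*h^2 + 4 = (h + 1)*(h^2 - 4*h + 4) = (h - 2)*(h + 1)*(h - 2)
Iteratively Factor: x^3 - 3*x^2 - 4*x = (x + 1)*(x^2 - 4*x) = (x - 4)*(x + 1)*(x)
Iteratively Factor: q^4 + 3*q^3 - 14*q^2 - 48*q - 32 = (q + 1)*(q^3 + 2*q^2 - 16*q - 32) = (q + 1)*(q + 2)*(q^2 - 16) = (q - 4)*(q + 1)*(q + 2)*(q + 4)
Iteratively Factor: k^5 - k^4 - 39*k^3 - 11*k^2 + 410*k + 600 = (k + 3)*(k^4 - 4*k^3 - 27*k^2 + 70*k + 200) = (k + 3)*(k + 4)*(k^3 - 8*k^2 + 5*k + 50) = (k + 2)*(k + 3)*(k + 4)*(k^2 - 10*k + 25) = (k - 5)*(k + 2)*(k + 3)*(k + 4)*(k - 5)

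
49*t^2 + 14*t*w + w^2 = (7*t + w)^2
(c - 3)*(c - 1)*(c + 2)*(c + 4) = c^4 + 2*c^3 - 13*c^2 - 14*c + 24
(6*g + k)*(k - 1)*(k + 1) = 6*g*k^2 - 6*g + k^3 - k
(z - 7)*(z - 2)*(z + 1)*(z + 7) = z^4 - z^3 - 51*z^2 + 49*z + 98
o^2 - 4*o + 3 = (o - 3)*(o - 1)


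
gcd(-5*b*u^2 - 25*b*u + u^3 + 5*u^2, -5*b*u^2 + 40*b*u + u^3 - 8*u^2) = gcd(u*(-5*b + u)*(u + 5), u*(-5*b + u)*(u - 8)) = -5*b*u + u^2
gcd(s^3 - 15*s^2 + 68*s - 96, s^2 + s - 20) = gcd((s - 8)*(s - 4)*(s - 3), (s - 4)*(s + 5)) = s - 4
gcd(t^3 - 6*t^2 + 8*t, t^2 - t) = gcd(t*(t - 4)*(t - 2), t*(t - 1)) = t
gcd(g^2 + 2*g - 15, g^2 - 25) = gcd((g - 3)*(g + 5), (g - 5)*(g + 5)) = g + 5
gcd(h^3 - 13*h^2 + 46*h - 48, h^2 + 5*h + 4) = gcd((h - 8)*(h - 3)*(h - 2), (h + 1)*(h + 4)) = 1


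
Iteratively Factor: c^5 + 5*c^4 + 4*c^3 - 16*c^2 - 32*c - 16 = (c + 2)*(c^4 + 3*c^3 - 2*c^2 - 12*c - 8) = (c + 2)^2*(c^3 + c^2 - 4*c - 4) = (c - 2)*(c + 2)^2*(c^2 + 3*c + 2) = (c - 2)*(c + 2)^3*(c + 1)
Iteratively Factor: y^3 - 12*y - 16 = (y + 2)*(y^2 - 2*y - 8) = (y - 4)*(y + 2)*(y + 2)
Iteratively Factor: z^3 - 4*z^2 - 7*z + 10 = (z - 1)*(z^2 - 3*z - 10) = (z - 1)*(z + 2)*(z - 5)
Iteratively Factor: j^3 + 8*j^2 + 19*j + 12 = (j + 4)*(j^2 + 4*j + 3) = (j + 1)*(j + 4)*(j + 3)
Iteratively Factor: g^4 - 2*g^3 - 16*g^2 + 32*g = (g + 4)*(g^3 - 6*g^2 + 8*g) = (g - 4)*(g + 4)*(g^2 - 2*g) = (g - 4)*(g - 2)*(g + 4)*(g)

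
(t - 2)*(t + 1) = t^2 - t - 2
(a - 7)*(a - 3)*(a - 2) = a^3 - 12*a^2 + 41*a - 42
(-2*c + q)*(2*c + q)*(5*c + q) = -20*c^3 - 4*c^2*q + 5*c*q^2 + q^3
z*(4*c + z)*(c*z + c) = 4*c^2*z^2 + 4*c^2*z + c*z^3 + c*z^2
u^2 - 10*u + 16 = (u - 8)*(u - 2)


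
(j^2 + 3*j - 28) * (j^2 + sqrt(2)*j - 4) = j^4 + sqrt(2)*j^3 + 3*j^3 - 32*j^2 + 3*sqrt(2)*j^2 - 28*sqrt(2)*j - 12*j + 112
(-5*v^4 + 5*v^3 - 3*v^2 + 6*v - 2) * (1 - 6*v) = 30*v^5 - 35*v^4 + 23*v^3 - 39*v^2 + 18*v - 2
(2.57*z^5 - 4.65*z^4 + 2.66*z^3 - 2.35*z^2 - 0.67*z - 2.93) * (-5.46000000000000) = -14.0322*z^5 + 25.389*z^4 - 14.5236*z^3 + 12.831*z^2 + 3.6582*z + 15.9978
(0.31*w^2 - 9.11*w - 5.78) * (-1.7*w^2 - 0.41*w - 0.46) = -0.527*w^4 + 15.3599*w^3 + 13.4185*w^2 + 6.5604*w + 2.6588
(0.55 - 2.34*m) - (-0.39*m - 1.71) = 2.26 - 1.95*m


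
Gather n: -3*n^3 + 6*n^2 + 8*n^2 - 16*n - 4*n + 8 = -3*n^3 + 14*n^2 - 20*n + 8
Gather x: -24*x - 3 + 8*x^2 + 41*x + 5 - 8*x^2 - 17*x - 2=0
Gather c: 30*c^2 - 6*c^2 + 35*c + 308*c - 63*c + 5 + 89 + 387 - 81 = 24*c^2 + 280*c + 400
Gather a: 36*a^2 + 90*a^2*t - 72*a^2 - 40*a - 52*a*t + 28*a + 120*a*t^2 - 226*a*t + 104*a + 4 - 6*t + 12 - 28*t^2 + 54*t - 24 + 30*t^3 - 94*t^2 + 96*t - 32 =a^2*(90*t - 36) + a*(120*t^2 - 278*t + 92) + 30*t^3 - 122*t^2 + 144*t - 40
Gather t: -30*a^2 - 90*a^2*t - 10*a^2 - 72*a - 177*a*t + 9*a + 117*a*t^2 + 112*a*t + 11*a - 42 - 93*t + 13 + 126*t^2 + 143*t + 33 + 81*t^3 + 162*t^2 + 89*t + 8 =-40*a^2 - 52*a + 81*t^3 + t^2*(117*a + 288) + t*(-90*a^2 - 65*a + 139) + 12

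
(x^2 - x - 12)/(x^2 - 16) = (x + 3)/(x + 4)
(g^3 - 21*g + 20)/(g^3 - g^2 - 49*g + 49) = (g^2 + g - 20)/(g^2 - 49)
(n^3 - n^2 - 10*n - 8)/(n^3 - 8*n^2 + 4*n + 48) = (n + 1)/(n - 6)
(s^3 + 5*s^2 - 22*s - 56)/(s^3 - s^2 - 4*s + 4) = (s^2 + 3*s - 28)/(s^2 - 3*s + 2)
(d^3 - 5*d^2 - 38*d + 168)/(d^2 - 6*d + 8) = (d^2 - d - 42)/(d - 2)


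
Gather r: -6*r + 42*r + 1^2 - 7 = 36*r - 6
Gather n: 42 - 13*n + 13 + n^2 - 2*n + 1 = n^2 - 15*n + 56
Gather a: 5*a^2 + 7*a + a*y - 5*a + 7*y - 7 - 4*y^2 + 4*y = 5*a^2 + a*(y + 2) - 4*y^2 + 11*y - 7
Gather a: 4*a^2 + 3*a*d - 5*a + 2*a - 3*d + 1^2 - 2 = 4*a^2 + a*(3*d - 3) - 3*d - 1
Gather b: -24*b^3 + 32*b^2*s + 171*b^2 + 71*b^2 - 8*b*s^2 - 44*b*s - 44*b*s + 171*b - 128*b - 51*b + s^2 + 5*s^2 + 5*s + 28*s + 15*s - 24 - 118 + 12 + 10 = -24*b^3 + b^2*(32*s + 242) + b*(-8*s^2 - 88*s - 8) + 6*s^2 + 48*s - 120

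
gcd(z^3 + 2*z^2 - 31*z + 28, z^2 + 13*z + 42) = z + 7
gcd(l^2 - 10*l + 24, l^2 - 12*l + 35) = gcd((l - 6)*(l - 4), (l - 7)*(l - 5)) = 1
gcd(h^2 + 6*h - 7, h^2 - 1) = h - 1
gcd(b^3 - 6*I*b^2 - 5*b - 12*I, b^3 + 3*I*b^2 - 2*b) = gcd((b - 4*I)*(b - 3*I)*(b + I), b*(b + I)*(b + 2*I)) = b + I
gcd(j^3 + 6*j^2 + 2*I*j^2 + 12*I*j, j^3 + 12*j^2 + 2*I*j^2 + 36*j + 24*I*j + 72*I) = j^2 + j*(6 + 2*I) + 12*I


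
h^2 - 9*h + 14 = (h - 7)*(h - 2)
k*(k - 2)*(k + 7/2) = k^3 + 3*k^2/2 - 7*k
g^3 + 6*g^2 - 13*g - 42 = (g - 3)*(g + 2)*(g + 7)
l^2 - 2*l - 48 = (l - 8)*(l + 6)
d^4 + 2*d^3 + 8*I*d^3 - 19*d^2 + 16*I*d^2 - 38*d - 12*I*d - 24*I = (d + 2)*(d + I)*(d + 3*I)*(d + 4*I)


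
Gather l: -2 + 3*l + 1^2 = 3*l - 1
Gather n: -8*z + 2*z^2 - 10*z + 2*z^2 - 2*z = 4*z^2 - 20*z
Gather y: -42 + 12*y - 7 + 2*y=14*y - 49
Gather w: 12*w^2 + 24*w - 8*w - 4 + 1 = 12*w^2 + 16*w - 3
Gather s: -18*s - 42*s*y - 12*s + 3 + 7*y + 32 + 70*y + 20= s*(-42*y - 30) + 77*y + 55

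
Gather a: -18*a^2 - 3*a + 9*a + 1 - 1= -18*a^2 + 6*a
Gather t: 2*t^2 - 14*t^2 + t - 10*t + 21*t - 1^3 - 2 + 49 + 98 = -12*t^2 + 12*t + 144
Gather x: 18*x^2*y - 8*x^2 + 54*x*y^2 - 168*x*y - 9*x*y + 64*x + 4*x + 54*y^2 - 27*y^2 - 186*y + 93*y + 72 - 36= x^2*(18*y - 8) + x*(54*y^2 - 177*y + 68) + 27*y^2 - 93*y + 36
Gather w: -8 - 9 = -17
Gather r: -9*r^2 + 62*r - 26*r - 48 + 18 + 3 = -9*r^2 + 36*r - 27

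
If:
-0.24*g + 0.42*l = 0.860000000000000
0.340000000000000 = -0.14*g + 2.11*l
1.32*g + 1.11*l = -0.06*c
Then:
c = 83.77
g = -3.74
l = -0.09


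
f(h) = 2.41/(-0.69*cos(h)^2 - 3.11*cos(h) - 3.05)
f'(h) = 2.41*(-1.38*sin(h)*cos(h) - 3.11*sin(h))/(-0.69*cos(h)^2 - 3.11*cos(h) - 3.05)^2 = -(3.3258*cos(h) + 7.4951)*sin(h)/(0.69*cos(h)^2 + 3.11*cos(h) + 3.05)^2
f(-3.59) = -2.98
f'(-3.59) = -2.99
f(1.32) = -0.62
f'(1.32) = -0.54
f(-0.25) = -0.36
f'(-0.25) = 0.06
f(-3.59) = -2.98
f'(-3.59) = -2.99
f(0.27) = -0.36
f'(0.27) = -0.06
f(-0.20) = -0.36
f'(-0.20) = 0.05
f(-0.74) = -0.42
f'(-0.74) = 0.20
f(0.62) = -0.40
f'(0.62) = -0.16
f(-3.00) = -3.72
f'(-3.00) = 1.42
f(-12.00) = -0.39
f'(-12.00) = -0.15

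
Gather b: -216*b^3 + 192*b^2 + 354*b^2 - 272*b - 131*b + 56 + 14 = -216*b^3 + 546*b^2 - 403*b + 70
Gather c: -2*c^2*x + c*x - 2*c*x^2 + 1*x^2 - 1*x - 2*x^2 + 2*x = -2*c^2*x + c*(-2*x^2 + x) - x^2 + x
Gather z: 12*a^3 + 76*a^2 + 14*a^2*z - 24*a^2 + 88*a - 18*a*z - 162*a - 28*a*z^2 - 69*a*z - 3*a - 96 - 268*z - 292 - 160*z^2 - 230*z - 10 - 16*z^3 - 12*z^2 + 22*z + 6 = 12*a^3 + 52*a^2 - 77*a - 16*z^3 + z^2*(-28*a - 172) + z*(14*a^2 - 87*a - 476) - 392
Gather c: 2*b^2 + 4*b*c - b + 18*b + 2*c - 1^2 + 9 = 2*b^2 + 17*b + c*(4*b + 2) + 8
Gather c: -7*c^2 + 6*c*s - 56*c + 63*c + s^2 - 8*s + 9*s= -7*c^2 + c*(6*s + 7) + s^2 + s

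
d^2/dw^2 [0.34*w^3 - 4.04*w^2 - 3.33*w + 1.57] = 2.04*w - 8.08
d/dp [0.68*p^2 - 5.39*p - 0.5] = 1.36*p - 5.39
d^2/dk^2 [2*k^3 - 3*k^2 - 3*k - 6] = 12*k - 6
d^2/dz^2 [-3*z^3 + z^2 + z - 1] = 2 - 18*z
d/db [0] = 0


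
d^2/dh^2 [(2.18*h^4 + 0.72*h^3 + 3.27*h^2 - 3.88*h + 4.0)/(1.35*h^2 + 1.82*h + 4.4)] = (7.9461*h^6 + 32.13756*h^5 + 121.021392*h^4 + 245.323916*h^3 + 468.24936*h^2 + 280.8864*h + 167.73568)/(2.460375*h^6 + 9.95085*h^5 + 37.47222*h^4 + 70.893368*h^3 + 122.13168*h^2 + 105.7056*h + 85.184)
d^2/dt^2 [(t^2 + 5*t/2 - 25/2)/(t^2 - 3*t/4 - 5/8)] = 64*(52*t^3 - 570*t^2 + 525*t - 250)/(512*t^6 - 1152*t^5 - 96*t^4 + 1224*t^3 + 60*t^2 - 450*t - 125)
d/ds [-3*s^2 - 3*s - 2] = -6*s - 3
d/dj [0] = 0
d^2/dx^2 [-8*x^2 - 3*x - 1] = -16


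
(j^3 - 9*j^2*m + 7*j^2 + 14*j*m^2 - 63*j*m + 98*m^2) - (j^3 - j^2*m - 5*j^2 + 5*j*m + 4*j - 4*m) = -8*j^2*m + 12*j^2 + 14*j*m^2 - 68*j*m - 4*j + 98*m^2 + 4*m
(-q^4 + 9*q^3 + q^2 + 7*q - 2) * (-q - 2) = q^5 - 7*q^4 - 19*q^3 - 9*q^2 - 12*q + 4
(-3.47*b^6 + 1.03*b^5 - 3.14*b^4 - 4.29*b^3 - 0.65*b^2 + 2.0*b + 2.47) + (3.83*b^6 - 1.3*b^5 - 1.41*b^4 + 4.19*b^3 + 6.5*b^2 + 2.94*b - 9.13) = 0.36*b^6 - 0.27*b^5 - 4.55*b^4 - 0.0999999999999996*b^3 + 5.85*b^2 + 4.94*b - 6.66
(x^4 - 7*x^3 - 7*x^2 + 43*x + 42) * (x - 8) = x^5 - 15*x^4 + 49*x^3 + 99*x^2 - 302*x - 336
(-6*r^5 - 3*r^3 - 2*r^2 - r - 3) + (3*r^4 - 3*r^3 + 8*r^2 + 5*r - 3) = -6*r^5 + 3*r^4 - 6*r^3 + 6*r^2 + 4*r - 6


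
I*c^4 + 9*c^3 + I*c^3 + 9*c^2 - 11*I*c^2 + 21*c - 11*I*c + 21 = (c - 7*I)*(c - 3*I)*(c + I)*(I*c + I)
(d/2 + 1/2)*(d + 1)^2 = d^3/2 + 3*d^2/2 + 3*d/2 + 1/2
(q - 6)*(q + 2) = q^2 - 4*q - 12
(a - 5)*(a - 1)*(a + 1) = a^3 - 5*a^2 - a + 5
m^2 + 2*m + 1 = (m + 1)^2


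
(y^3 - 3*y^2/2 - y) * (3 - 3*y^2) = -3*y^5 + 9*y^4/2 + 6*y^3 - 9*y^2/2 - 3*y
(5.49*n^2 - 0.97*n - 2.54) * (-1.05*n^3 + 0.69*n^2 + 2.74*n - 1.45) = -5.7645*n^5 + 4.8066*n^4 + 17.0403*n^3 - 12.3709*n^2 - 5.5531*n + 3.683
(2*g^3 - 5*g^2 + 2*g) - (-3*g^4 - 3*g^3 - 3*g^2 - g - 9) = 3*g^4 + 5*g^3 - 2*g^2 + 3*g + 9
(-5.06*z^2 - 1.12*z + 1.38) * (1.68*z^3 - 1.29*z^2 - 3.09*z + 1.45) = -8.5008*z^5 + 4.6458*z^4 + 19.3986*z^3 - 5.6564*z^2 - 5.8882*z + 2.001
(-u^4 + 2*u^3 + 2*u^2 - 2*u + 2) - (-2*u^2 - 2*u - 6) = -u^4 + 2*u^3 + 4*u^2 + 8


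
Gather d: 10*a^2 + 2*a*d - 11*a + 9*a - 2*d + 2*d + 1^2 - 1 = 10*a^2 + 2*a*d - 2*a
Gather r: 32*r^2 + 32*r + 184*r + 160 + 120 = 32*r^2 + 216*r + 280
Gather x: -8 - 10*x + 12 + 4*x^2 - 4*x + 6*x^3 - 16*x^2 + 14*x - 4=6*x^3 - 12*x^2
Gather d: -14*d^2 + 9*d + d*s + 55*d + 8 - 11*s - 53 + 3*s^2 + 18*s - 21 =-14*d^2 + d*(s + 64) + 3*s^2 + 7*s - 66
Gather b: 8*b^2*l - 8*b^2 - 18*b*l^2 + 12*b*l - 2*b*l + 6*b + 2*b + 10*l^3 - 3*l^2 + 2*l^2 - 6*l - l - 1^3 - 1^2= b^2*(8*l - 8) + b*(-18*l^2 + 10*l + 8) + 10*l^3 - l^2 - 7*l - 2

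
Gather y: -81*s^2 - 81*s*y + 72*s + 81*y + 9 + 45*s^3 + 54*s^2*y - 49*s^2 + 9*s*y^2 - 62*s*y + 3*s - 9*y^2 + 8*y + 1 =45*s^3 - 130*s^2 + 75*s + y^2*(9*s - 9) + y*(54*s^2 - 143*s + 89) + 10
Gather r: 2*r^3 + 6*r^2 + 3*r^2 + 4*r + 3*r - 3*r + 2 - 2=2*r^3 + 9*r^2 + 4*r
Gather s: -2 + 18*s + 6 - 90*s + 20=24 - 72*s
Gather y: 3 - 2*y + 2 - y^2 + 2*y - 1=4 - y^2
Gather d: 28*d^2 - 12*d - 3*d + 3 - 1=28*d^2 - 15*d + 2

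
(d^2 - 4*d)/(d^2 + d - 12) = d*(d - 4)/(d^2 + d - 12)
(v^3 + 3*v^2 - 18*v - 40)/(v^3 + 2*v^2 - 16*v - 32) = (v + 5)/(v + 4)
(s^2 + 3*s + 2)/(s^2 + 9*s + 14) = (s + 1)/(s + 7)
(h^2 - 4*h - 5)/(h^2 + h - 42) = (h^2 - 4*h - 5)/(h^2 + h - 42)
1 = 1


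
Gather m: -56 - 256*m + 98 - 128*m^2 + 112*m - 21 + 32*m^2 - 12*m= -96*m^2 - 156*m + 21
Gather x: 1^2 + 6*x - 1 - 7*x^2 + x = -7*x^2 + 7*x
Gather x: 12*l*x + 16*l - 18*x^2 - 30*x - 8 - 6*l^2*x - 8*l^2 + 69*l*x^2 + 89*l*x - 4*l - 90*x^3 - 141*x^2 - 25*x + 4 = -8*l^2 + 12*l - 90*x^3 + x^2*(69*l - 159) + x*(-6*l^2 + 101*l - 55) - 4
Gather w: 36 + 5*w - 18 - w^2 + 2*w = -w^2 + 7*w + 18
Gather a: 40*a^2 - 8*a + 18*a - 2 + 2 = 40*a^2 + 10*a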